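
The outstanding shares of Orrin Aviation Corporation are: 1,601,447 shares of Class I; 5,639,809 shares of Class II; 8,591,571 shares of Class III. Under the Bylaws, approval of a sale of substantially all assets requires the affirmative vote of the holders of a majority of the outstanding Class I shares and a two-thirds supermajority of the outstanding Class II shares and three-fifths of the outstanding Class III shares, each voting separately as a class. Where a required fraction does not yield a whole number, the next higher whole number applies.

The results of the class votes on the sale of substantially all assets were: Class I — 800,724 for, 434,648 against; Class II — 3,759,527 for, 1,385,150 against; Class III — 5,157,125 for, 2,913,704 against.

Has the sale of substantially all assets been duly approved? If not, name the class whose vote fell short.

Class I: a majority of 1601447 is 800724; 800,724 required, 800,724 in favor — approved.
Class II: 2/3 of 5639809 = 3759872.67, rounded up to 3759873; 3,759,873 required, 3,759,527 in favor — not approved.
Class III: 3/5 of 8591571 = 5154942.60, rounded up to 5154943; 5,154,943 required, 5,157,125 in favor — approved.

Not approved — the Class II shares did not give the required vote.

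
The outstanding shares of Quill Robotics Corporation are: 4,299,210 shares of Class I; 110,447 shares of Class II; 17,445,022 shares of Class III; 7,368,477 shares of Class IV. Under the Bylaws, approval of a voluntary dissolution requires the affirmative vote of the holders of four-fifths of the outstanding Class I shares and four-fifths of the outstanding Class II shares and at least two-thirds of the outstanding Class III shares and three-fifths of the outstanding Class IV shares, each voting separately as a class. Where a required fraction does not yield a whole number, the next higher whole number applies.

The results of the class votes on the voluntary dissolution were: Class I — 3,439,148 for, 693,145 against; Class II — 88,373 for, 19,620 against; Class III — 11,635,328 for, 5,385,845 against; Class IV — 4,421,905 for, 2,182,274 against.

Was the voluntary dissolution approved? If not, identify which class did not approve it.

Class I: 4/5 of 4299210 = 3439368; 3,439,368 required, 3,439,148 in favor — not approved.
Class II: 4/5 of 110447 = 88357.60, rounded up to 88358; 88,358 required, 88,373 in favor — approved.
Class III: 2/3 of 17445022 = 11630014.67, rounded up to 11630015; 11,630,015 required, 11,635,328 in favor — approved.
Class IV: 3/5 of 7368477 = 4421086.20, rounded up to 4421087; 4,421,087 required, 4,421,905 in favor — approved.

Not approved — the Class I shares did not give the required vote.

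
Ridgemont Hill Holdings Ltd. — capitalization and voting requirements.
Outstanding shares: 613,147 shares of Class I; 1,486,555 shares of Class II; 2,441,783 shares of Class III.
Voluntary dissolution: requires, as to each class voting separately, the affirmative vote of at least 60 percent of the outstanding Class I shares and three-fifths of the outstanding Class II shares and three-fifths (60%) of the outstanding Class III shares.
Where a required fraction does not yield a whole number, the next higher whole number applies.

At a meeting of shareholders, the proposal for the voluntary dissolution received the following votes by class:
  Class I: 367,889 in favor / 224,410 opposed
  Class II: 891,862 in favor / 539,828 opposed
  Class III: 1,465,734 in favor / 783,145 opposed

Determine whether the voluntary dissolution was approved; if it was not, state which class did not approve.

Not approved — the Class II shares did not give the required vote.

Class I: 3/5 of 613147 = 367888.20, rounded up to 367889; 367,889 required, 367,889 in favor — approved.
Class II: 3/5 of 1486555 = 891933; 891,933 required, 891,862 in favor — not approved.
Class III: 3/5 of 2441783 = 1465069.80, rounded up to 1465070; 1,465,070 required, 1,465,734 in favor — approved.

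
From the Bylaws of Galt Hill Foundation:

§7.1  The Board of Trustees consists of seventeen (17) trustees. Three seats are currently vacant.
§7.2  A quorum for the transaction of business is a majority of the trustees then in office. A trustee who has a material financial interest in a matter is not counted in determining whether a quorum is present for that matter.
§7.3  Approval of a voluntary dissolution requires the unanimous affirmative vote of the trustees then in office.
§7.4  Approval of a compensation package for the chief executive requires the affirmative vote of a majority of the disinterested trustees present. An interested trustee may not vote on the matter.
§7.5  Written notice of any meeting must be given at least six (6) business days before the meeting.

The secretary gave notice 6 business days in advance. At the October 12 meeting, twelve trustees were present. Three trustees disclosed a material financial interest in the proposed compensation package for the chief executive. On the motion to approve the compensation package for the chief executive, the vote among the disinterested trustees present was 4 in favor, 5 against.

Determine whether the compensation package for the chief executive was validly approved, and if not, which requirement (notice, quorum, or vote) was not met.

Invalid — vote requirement not satisfied.

Notice: 6 business days given; 6 required (6 ≥ 6). Satisfied.
Quorum: 12 present, but the 3 interested trustees do not count, leaving 9. Quorum is 8. Satisfied.
Vote: the compensation package for the chief executive requires a majority of the disinterested trustees present (12 − 3 = 9). A majority of 9 is 5, so 5 affirmative votes are needed; 4 voted in favor. Not satisfied.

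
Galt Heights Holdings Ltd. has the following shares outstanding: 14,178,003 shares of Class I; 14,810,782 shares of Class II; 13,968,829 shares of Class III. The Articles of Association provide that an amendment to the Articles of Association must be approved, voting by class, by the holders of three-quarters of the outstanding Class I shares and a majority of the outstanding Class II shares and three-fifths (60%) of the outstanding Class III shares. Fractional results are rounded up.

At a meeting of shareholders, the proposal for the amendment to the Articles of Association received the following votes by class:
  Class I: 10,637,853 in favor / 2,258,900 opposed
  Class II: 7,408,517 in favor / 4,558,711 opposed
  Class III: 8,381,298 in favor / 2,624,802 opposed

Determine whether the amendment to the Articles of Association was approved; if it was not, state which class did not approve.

Class I: 3/4 of 14178003 = 10633502.25, rounded up to 10633503; 10,633,503 required, 10,637,853 in favor — approved.
Class II: a majority of 14810782 is 7405392; 7,405,392 required, 7,408,517 in favor — approved.
Class III: 3/5 of 13968829 = 8381297.40, rounded up to 8381298; 8,381,298 required, 8,381,298 in favor — approved.

Approved — every class gave the required vote.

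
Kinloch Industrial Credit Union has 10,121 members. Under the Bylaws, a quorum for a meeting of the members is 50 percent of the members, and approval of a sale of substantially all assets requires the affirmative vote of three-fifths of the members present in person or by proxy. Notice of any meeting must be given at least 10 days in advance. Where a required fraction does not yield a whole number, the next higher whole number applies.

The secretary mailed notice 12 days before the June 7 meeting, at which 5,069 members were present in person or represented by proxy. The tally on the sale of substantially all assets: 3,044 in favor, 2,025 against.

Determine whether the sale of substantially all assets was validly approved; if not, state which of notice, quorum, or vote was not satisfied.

Valid — all requirements satisfied.

Notice: 12 days given; 10 required. Satisfied.
Quorum: 50% of 10,121 = 5,060.50, rounded up to 5,061; 5,069 present. Satisfied.
Vote: requires three-fifths of those present (5,069); 3/5 of 5069 = 3041.40, rounded up to 3042, so 3,042 needed; 3,044 in favor. Satisfied.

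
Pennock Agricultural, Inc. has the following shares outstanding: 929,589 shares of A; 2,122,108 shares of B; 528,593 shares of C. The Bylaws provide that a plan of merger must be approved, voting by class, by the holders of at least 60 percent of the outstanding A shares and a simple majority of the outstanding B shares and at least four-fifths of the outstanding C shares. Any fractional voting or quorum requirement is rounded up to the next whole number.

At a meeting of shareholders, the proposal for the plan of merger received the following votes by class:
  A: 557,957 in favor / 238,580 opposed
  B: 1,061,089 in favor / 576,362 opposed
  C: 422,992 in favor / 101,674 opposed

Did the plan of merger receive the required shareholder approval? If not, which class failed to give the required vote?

A: 3/5 of 929589 = 557753.40, rounded up to 557754; 557,754 required, 557,957 in favor — approved.
B: a majority of 2122108 is 1061055; 1,061,055 required, 1,061,089 in favor — approved.
C: 4/5 of 528593 = 422874.40, rounded up to 422875; 422,875 required, 422,992 in favor — approved.

Approved — every class gave the required vote.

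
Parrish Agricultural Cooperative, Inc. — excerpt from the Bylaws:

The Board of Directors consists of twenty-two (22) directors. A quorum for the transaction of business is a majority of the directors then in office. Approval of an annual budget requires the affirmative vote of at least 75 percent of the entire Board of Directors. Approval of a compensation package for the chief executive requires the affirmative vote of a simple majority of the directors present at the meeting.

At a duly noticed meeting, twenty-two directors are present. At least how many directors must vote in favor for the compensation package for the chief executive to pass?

The compensation package for the chief executive requires a majority of the directors present (22).
A majority of 22 is 12.

12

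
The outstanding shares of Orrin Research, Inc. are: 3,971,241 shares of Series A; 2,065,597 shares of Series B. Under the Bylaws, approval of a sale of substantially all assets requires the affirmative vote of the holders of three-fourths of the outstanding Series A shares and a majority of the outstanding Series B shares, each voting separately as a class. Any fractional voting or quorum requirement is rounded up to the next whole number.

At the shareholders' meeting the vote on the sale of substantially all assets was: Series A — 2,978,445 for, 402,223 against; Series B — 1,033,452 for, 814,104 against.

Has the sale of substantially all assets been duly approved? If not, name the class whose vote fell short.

Series A: 3/4 of 3971241 = 2978430.75, rounded up to 2978431; 2,978,431 required, 2,978,445 in favor — approved.
Series B: a majority of 2065597 is 1032799; 1,032,799 required, 1,033,452 in favor — approved.

Approved — every class gave the required vote.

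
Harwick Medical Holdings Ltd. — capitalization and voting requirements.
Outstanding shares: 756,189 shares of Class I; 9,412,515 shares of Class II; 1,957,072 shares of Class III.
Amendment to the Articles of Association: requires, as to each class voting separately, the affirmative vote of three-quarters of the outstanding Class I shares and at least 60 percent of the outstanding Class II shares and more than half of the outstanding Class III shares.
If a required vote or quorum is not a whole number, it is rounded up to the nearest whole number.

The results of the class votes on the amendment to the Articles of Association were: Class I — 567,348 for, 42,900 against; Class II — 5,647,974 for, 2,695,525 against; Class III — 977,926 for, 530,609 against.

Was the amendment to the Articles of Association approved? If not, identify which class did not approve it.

Not approved — the Class III shares did not give the required vote.

Class I: 3/4 of 756189 = 567141.75, rounded up to 567142; 567,142 required, 567,348 in favor — approved.
Class II: 3/5 of 9412515 = 5647509; 5,647,509 required, 5,647,974 in favor — approved.
Class III: a majority of 1957072 is 978537; 978,537 required, 977,926 in favor — not approved.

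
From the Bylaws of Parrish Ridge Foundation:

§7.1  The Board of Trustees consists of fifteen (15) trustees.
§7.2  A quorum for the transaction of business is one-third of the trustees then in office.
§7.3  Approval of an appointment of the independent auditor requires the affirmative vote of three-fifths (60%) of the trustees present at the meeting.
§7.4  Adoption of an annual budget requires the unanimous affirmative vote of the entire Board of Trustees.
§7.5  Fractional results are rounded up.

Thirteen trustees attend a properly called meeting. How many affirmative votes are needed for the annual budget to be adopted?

The annual budget requires the unanimous vote of the entire Board of Trustees (15).
Unanimous means all 15.
(Only 13 can vote, so the annual budget cannot pass at this meeting, but the required vote is still 15.)

15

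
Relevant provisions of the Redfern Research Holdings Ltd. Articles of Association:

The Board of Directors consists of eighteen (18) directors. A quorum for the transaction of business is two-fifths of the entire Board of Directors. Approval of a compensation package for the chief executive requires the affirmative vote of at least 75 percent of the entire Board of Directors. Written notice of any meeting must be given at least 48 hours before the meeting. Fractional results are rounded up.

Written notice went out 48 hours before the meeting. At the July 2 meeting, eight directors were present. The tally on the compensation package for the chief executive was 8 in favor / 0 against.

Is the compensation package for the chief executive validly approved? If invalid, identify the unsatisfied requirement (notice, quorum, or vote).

Invalid — vote requirement not satisfied.

Notice: 48 hours given; 48 required (48 ≥ 48). Satisfied.
Quorum: 8 present; quorum is 8. Satisfied.
Vote: the compensation package for the chief executive requires three-fourths of the entire Board of Directors (18). 3/4 of 18 = 13.50, rounded up to 14, so 14 affirmative votes are needed; 8 voted in favor. Not satisfied.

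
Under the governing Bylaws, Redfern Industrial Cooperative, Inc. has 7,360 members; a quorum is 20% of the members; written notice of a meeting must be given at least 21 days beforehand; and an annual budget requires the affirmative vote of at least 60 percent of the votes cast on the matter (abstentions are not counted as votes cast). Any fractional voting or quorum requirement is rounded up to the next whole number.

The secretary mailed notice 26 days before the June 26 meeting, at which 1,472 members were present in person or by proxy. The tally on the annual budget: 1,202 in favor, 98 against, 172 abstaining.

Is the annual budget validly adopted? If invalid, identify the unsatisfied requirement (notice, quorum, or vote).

Valid — all requirements satisfied.

Notice: 26 days given; 21 required. Satisfied.
Quorum: 20% of 7,360 = 1,472; 1,472 present. Satisfied.
Vote: requires three-fifths of the votes cast (1,472 − 172 abstaining = 1,300); 3/5 of 1300 = 780, so 780 needed; 1,202 in favor. Satisfied.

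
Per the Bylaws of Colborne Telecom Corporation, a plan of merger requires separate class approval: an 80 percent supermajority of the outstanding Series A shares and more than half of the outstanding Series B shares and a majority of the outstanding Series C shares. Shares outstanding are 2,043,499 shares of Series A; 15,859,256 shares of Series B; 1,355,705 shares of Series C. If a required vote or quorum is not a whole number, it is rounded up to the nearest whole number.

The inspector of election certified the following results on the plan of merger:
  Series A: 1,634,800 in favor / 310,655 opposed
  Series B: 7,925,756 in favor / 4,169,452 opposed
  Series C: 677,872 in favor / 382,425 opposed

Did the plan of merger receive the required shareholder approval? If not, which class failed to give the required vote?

Series A: 4/5 of 2043499 = 1634799.20, rounded up to 1634800; 1,634,800 required, 1,634,800 in favor — approved.
Series B: a majority of 15859256 is 7929629; 7,929,629 required, 7,925,756 in favor — not approved.
Series C: a majority of 1355705 is 677853; 677,853 required, 677,872 in favor — approved.

Not approved — the Series B shares did not give the required vote.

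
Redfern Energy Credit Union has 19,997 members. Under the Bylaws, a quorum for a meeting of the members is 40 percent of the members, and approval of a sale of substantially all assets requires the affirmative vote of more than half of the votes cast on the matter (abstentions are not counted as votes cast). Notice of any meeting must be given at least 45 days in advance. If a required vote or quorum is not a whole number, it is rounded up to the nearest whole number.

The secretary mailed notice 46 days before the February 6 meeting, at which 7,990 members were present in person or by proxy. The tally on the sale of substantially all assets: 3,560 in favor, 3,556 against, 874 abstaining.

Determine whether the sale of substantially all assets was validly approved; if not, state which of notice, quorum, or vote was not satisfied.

Invalid — quorum requirement not satisfied.

Notice: 46 days given; 45 required. Satisfied.
Quorum: 40% of 19,997 = 7,998.80, rounded up to 7,999; 7,990 present. Not satisfied.
Vote: requires a majority of the votes cast (7,990 − 874 abstaining = 7,116); a majority of 7116 is 3559, so 3,559 needed; 3,560 in favor. Satisfied.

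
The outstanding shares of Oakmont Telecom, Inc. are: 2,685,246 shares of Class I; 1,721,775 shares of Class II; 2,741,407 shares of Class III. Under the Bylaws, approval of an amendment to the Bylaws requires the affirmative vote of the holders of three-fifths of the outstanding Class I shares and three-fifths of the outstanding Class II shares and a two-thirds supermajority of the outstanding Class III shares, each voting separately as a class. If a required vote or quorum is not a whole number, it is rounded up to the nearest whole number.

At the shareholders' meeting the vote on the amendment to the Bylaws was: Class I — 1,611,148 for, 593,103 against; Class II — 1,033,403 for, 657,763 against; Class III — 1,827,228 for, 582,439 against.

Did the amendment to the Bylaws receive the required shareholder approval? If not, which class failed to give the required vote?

Not approved — the Class III shares did not give the required vote.

Class I: 3/5 of 2685246 = 1611147.60, rounded up to 1611148; 1,611,148 required, 1,611,148 in favor — approved.
Class II: 3/5 of 1721775 = 1033065; 1,033,065 required, 1,033,403 in favor — approved.
Class III: 2/3 of 2741407 = 1827604.67, rounded up to 1827605; 1,827,605 required, 1,827,228 in favor — not approved.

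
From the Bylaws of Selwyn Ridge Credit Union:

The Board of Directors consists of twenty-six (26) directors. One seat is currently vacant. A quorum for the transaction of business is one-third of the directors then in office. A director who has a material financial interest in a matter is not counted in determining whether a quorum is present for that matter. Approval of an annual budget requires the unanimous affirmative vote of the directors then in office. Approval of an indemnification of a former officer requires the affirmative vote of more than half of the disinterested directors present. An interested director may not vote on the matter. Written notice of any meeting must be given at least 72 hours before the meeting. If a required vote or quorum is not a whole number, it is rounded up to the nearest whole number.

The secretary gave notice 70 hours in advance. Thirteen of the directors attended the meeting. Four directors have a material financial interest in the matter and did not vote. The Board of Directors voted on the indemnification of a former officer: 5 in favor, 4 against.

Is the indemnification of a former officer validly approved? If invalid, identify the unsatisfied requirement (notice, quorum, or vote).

Invalid — notice requirement not satisfied.

Notice: 70 hours given; 72 required (70 < 72). Not satisfied.
Quorum: 13 present, but the 4 interested directors do not count, leaving 9. Quorum is 9. Satisfied.
Vote: the indemnification of a former officer requires a majority of the disinterested directors present (13 − 4 = 9). A majority of 9 is 5, so 5 affirmative votes are needed; 5 voted in favor. Satisfied.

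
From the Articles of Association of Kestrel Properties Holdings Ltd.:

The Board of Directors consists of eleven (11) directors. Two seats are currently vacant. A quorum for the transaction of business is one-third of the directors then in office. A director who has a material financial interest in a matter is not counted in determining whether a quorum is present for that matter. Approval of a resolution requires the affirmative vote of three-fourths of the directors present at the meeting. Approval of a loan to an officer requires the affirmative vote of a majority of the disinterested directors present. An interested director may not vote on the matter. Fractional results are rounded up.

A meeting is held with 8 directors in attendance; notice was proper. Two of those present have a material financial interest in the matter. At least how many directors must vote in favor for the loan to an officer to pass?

The loan to an officer requires a majority of the disinterested directors present (8 − 2 = 6).
A majority of 6 is 4.

4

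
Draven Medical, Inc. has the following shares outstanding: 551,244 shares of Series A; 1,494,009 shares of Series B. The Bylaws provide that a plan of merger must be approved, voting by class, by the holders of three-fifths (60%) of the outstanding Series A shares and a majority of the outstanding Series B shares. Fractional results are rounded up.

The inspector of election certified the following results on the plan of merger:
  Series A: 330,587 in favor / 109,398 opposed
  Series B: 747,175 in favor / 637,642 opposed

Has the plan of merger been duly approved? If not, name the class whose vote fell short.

Not approved — the Series A shares did not give the required vote.

Series A: 3/5 of 551244 = 330746.40, rounded up to 330747; 330,747 required, 330,587 in favor — not approved.
Series B: a majority of 1494009 is 747005; 747,005 required, 747,175 in favor — approved.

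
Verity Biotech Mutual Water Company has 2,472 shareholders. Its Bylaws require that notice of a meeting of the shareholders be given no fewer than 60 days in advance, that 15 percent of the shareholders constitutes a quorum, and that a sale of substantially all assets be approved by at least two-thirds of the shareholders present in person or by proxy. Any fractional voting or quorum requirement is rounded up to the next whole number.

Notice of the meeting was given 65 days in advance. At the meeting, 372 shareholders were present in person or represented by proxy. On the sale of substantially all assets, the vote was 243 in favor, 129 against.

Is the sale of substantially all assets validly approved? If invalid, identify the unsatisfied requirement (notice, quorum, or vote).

Notice: 65 days given; 60 required. Satisfied.
Quorum: 15% of 2,472 = 370.80, rounded up to 371; 372 present. Satisfied.
Vote: requires two-thirds of those present (372); 2/3 of 372 = 248, so 248 needed; 243 in favor. Not satisfied.

Invalid — vote requirement not satisfied.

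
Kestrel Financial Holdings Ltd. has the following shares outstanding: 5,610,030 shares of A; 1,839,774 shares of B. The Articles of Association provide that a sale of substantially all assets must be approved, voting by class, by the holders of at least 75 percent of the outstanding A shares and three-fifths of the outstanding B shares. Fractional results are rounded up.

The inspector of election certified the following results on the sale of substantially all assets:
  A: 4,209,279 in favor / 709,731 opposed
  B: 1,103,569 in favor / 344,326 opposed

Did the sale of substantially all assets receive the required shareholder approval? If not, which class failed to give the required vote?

Not approved — the B shares did not give the required vote.

A: 3/4 of 5610030 = 4207522.50, rounded up to 4207523; 4,207,523 required, 4,209,279 in favor — approved.
B: 3/5 of 1839774 = 1103864.40, rounded up to 1103865; 1,103,865 required, 1,103,569 in favor — not approved.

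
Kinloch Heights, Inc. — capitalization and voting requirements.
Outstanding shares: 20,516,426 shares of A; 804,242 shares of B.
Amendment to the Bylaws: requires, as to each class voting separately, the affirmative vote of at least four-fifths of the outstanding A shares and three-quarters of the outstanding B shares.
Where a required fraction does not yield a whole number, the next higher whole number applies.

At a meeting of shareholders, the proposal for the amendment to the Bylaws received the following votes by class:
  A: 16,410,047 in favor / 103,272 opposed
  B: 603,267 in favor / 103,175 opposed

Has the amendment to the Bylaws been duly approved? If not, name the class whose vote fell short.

Not approved — the A shares did not give the required vote.

A: 4/5 of 20516426 = 16413140.80, rounded up to 16413141; 16,413,141 required, 16,410,047 in favor — not approved.
B: 3/4 of 804242 = 603181.50, rounded up to 603182; 603,182 required, 603,267 in favor — approved.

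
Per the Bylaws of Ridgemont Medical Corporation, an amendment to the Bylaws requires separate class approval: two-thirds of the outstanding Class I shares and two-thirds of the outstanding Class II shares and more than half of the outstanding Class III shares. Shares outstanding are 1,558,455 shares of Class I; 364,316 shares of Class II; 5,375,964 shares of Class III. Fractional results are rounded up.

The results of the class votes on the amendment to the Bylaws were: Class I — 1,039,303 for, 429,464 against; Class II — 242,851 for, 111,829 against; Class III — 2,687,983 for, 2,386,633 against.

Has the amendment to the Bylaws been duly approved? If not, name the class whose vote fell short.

Not approved — the Class II shares did not give the required vote.

Class I: 2/3 of 1558455 = 1038970; 1,038,970 required, 1,039,303 in favor — approved.
Class II: 2/3 of 364316 = 242877.33, rounded up to 242878; 242,878 required, 242,851 in favor — not approved.
Class III: a majority of 5375964 is 2687983; 2,687,983 required, 2,687,983 in favor — approved.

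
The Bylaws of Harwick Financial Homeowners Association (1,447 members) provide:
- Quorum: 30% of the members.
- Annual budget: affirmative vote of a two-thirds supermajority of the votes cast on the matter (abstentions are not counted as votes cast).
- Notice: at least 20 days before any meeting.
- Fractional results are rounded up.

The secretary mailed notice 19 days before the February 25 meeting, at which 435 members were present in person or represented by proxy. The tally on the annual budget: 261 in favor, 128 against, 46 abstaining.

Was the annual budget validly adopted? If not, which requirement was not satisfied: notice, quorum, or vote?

Notice: 19 days given; 20 required. Not satisfied.
Quorum: 30% of 1,447 = 434.10, rounded up to 435; 435 present. Satisfied.
Vote: requires two-thirds of the votes cast (435 − 46 abstaining = 389); 2/3 of 389 = 259.33, rounded up to 260, so 260 needed; 261 in favor. Satisfied.

Invalid — notice requirement not satisfied.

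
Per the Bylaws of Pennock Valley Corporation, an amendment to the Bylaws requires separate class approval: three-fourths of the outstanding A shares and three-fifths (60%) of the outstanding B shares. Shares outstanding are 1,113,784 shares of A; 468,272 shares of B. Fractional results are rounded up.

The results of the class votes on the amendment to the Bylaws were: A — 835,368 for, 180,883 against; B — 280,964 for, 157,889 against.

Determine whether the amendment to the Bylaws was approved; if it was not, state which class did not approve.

A: 3/4 of 1113784 = 835338; 835,338 required, 835,368 in favor — approved.
B: 3/5 of 468272 = 280963.20, rounded up to 280964; 280,964 required, 280,964 in favor — approved.

Approved — every class gave the required vote.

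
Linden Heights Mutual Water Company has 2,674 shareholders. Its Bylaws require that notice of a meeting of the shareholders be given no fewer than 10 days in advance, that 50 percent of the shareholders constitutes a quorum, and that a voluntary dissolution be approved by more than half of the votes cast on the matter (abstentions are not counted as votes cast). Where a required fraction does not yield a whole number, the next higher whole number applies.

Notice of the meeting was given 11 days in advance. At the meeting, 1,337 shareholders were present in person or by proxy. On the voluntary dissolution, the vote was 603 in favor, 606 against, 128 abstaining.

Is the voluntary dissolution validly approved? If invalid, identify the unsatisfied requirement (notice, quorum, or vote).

Invalid — vote requirement not satisfied.

Notice: 11 days given; 10 required. Satisfied.
Quorum: 50% of 2,674 = 1,337; 1,337 present. Satisfied.
Vote: requires a majority of the votes cast (1,337 − 128 abstaining = 1,209); a majority of 1209 is 605, so 605 needed; 603 in favor. Not satisfied.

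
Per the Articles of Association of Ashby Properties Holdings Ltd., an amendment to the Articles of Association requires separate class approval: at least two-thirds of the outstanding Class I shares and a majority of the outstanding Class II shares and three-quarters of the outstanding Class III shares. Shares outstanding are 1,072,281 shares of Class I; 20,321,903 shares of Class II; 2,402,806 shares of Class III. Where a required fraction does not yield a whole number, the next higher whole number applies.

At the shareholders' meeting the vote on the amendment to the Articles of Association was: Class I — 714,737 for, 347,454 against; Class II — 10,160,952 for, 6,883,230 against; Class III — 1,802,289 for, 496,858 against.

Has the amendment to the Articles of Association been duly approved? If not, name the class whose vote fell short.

Not approved — the Class I shares did not give the required vote.

Class I: 2/3 of 1072281 = 714854; 714,854 required, 714,737 in favor — not approved.
Class II: a majority of 20321903 is 10160952; 10,160,952 required, 10,160,952 in favor — approved.
Class III: 3/4 of 2402806 = 1802104.50, rounded up to 1802105; 1,802,105 required, 1,802,289 in favor — approved.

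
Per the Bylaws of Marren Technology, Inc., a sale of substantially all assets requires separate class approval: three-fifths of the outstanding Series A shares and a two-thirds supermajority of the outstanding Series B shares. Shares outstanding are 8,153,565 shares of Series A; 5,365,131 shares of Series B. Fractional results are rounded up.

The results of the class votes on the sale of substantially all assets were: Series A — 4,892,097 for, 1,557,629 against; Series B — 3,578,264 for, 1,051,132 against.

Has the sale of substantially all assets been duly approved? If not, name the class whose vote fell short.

Not approved — the Series A shares did not give the required vote.

Series A: 3/5 of 8153565 = 4892139; 4,892,139 required, 4,892,097 in favor — not approved.
Series B: 2/3 of 5365131 = 3576754; 3,576,754 required, 3,578,264 in favor — approved.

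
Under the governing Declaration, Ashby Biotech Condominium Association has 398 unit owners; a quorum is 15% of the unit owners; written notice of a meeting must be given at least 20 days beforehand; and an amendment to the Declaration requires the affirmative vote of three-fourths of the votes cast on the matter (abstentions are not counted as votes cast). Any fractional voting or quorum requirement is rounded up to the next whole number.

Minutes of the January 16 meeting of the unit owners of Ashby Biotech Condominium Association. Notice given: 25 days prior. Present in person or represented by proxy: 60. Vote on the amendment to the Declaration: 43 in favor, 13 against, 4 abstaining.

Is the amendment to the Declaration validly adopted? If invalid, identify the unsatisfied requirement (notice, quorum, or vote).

Notice: 25 days given; 20 required. Satisfied.
Quorum: 15% of 398 = 59.70, rounded up to 60; 60 present. Satisfied.
Vote: requires three-fourths of the votes cast (60 − 4 abstaining = 56); 3/4 of 56 = 42, so 42 needed; 43 in favor. Satisfied.

Valid — all requirements satisfied.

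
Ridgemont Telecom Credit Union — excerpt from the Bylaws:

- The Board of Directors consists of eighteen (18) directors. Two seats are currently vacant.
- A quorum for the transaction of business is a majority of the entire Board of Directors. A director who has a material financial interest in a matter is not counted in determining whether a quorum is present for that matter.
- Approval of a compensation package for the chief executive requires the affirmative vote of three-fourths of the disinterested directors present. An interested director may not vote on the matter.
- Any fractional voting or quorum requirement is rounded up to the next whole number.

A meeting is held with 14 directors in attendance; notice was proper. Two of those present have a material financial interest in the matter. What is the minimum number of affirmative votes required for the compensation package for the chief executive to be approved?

The compensation package for the chief executive requires three-fourths of the disinterested directors present (14 − 2 = 12).
3/4 of 12 = 9.

9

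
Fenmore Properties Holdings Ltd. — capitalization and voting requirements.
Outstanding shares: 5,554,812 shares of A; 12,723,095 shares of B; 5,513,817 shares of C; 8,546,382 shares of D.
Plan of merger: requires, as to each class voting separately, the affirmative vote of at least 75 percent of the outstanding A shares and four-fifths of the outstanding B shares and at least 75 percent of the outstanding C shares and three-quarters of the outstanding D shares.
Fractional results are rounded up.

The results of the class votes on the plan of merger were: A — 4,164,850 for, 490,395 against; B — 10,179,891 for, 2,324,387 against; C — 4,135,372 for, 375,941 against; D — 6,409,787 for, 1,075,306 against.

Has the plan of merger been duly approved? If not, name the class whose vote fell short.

Not approved — the A shares did not give the required vote.

A: 3/4 of 5554812 = 4166109; 4,166,109 required, 4,164,850 in favor — not approved.
B: 4/5 of 12723095 = 10178476; 10,178,476 required, 10,179,891 in favor — approved.
C: 3/4 of 5513817 = 4135362.75, rounded up to 4135363; 4,135,363 required, 4,135,372 in favor — approved.
D: 3/4 of 8546382 = 6409786.50, rounded up to 6409787; 6,409,787 required, 6,409,787 in favor — approved.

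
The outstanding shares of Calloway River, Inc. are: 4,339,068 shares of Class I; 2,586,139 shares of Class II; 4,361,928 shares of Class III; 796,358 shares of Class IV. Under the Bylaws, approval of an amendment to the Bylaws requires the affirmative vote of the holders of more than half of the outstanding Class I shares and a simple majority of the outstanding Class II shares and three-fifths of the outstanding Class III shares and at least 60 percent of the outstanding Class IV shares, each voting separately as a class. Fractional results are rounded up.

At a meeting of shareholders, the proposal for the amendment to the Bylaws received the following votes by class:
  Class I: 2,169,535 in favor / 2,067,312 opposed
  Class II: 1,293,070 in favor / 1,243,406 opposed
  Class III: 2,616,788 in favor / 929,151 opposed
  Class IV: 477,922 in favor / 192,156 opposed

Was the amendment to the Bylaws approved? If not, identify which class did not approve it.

Class I: a majority of 4339068 is 2169535; 2,169,535 required, 2,169,535 in favor — approved.
Class II: a majority of 2586139 is 1293070; 1,293,070 required, 1,293,070 in favor — approved.
Class III: 3/5 of 4361928 = 2617156.80, rounded up to 2617157; 2,617,157 required, 2,616,788 in favor — not approved.
Class IV: 3/5 of 796358 = 477814.80, rounded up to 477815; 477,815 required, 477,922 in favor — approved.

Not approved — the Class III shares did not give the required vote.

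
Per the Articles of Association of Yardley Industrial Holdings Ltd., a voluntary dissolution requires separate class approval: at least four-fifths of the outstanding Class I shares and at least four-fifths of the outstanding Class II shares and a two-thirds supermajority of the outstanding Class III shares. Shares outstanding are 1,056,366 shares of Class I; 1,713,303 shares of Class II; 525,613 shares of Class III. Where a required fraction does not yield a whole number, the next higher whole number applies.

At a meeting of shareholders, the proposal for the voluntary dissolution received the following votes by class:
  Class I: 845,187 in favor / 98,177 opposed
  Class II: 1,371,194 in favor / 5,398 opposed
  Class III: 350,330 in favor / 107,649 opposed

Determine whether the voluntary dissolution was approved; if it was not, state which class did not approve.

Not approved — the Class III shares did not give the required vote.

Class I: 4/5 of 1056366 = 845092.80, rounded up to 845093; 845,093 required, 845,187 in favor — approved.
Class II: 4/5 of 1713303 = 1370642.40, rounded up to 1370643; 1,370,643 required, 1,371,194 in favor — approved.
Class III: 2/3 of 525613 = 350408.67, rounded up to 350409; 350,409 required, 350,330 in favor — not approved.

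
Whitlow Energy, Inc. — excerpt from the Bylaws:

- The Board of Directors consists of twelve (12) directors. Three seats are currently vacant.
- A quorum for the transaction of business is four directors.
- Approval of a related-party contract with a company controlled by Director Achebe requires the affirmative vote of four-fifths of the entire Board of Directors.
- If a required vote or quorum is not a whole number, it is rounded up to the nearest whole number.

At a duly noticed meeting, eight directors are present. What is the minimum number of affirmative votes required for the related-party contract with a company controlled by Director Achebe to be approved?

10

The related-party contract with a company controlled by Director Achebe requires four-fifths of the entire Board of Directors (12).
4/5 of 12 = 9.60, rounded up to 10.
(Only 8 can vote, so the related-party contract with a company controlled by Director Achebe cannot pass at this meeting, but the required vote is still 10.)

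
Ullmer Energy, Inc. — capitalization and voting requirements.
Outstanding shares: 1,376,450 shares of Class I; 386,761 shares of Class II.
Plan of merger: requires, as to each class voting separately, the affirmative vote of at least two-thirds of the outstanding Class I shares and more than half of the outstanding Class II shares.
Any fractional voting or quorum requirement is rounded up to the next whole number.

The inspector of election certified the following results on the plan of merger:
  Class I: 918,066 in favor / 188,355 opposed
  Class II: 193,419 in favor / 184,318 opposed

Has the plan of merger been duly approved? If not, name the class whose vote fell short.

Class I: 2/3 of 1376450 = 917633.33, rounded up to 917634; 917,634 required, 918,066 in favor — approved.
Class II: a majority of 386761 is 193381; 193,381 required, 193,419 in favor — approved.

Approved — every class gave the required vote.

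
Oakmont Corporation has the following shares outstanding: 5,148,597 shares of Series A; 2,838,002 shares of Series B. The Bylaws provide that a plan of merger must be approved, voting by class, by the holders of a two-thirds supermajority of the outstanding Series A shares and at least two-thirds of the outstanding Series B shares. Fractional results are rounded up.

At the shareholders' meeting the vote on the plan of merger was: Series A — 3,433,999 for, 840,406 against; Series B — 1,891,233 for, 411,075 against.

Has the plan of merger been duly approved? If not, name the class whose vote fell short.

Series A: 2/3 of 5148597 = 3432398; 3,432,398 required, 3,433,999 in favor — approved.
Series B: 2/3 of 2838002 = 1892001.33, rounded up to 1892002; 1,892,002 required, 1,891,233 in favor — not approved.

Not approved — the Series B shares did not give the required vote.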